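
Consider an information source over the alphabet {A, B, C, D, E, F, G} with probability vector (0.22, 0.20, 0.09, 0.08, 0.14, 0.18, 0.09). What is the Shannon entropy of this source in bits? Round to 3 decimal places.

2.704 bits

H = −Σ pᵢ log₂ pᵢ.
−0.22·log₂(0.22) = 0.4806
−0.20·log₂(0.20) = 0.4644
−0.09·log₂(0.09) = 0.3127
−0.08·log₂(0.08) = 0.2915
−0.14·log₂(0.14) = 0.3971
−0.18·log₂(0.18) = 0.4453
−0.09·log₂(0.09) = 0.3127
Sum ≈ 2.7042 → 2.704 bits.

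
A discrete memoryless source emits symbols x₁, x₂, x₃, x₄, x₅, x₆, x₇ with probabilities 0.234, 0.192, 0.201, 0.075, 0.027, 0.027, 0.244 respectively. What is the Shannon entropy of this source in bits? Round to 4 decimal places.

2.4709 bits

H = −Σ pᵢ log₂ pᵢ.
−0.234·log₂(0.234) = 0.4903
−0.192·log₂(0.192) = 0.4571
−0.201·log₂(0.201) = 0.4653
−0.075·log₂(0.075) = 0.2803
−0.027·log₂(0.027) = 0.1407
−0.027·log₂(0.027) = 0.1407
−0.244·log₂(0.244) = 0.4966
Sum ≈ 2.4709 → 2.4709 bits.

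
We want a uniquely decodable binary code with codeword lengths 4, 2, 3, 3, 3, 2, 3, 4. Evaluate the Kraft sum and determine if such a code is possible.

With common denominator 2^4 = 16: Σ 2^(−ℓᵢ) = 1/16 + 4/16 + 2/16 + 2/16 + 2/16 + 4/16 + 2/16 + 1/16 = 18/16 = 1.125.
Kraft's inequality requires Σ ≤ 1; here Σ = 1.125 > 1, so no such prefix code exists.

1.125; no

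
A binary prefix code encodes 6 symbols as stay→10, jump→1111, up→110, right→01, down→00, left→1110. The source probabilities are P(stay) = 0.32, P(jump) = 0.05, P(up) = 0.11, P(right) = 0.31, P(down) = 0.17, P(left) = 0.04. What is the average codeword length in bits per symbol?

L̄ = Σ pᵢ·ℓᵢ = 0.32·2 + 0.05·4 + 0.11·3 + 0.31·2 + 0.17·2 + 0.04·4 = 2.29 bits/symbol.

2.29 bits/symbol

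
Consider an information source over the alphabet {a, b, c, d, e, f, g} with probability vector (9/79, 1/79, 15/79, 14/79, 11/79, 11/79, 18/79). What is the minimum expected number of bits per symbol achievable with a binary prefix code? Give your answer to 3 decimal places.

Repeatedly combine the two least-probable nodes; the expected code length is the sum of the merged weights.
merge 1/79 + 9/79 → 10/79
merge 10/79 + 11/79 → 21/79
merge 11/79 + 14/79 → 25/79
merge 15/79 + 18/79 → 33/79
merge 21/79 + 25/79 → 46/79
merge 33/79 + 46/79 → 1
L = 10/79 + 21/79 + 25/79 + 33/79 + 46/79 + 1 = 214/79 ≈ 2.709 bits/symbol.

2.709 bits/symbol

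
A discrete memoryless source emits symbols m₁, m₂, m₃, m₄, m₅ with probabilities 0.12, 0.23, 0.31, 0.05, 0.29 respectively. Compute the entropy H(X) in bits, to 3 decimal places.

2.113 bits

H = −Σ pᵢ log₂ pᵢ.
−0.12·log₂(0.12) = 0.3671
−0.23·log₂(0.23) = 0.4877
−0.31·log₂(0.31) = 0.5238
−0.05·log₂(0.05) = 0.2161
−0.29·log₂(0.29) = 0.5179
Sum ≈ 2.1125 → 2.113 bits.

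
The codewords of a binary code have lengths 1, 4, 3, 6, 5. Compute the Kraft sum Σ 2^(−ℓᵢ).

With common denominator 2^6 = 64: Σ 2^(−ℓᵢ) = 32/64 + 4/64 + 8/64 + 1/64 + 2/64 = 47/64 = 0.734375.

0.734375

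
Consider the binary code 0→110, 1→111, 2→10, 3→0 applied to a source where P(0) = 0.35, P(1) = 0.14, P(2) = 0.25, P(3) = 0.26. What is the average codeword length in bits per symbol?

2.23 bits/symbol

L̄ = Σ pᵢ·ℓᵢ = 0.35·3 + 0.14·3 + 0.25·2 + 0.26·1 = 2.23 bits/symbol.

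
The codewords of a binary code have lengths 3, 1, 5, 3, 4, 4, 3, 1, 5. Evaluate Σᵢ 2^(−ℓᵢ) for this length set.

1.5625

With common denominator 2^5 = 32: Σ 2^(−ℓᵢ) = 4/32 + 16/32 + 1/32 + 4/32 + 2/32 + 2/32 + 4/32 + 16/32 + 1/32 = 50/32 = 1.5625.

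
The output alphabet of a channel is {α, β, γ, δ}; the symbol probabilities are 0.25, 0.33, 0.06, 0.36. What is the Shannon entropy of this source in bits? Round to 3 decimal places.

1.802 bits

H = −Σ pᵢ log₂ pᵢ.
−0.25·log₂(0.25) = 0.5000
−0.33·log₂(0.33) = 0.5278
−0.06·log₂(0.06) = 0.2435
−0.36·log₂(0.36) = 0.5306
Sum ≈ 1.8020 → 1.802 bits.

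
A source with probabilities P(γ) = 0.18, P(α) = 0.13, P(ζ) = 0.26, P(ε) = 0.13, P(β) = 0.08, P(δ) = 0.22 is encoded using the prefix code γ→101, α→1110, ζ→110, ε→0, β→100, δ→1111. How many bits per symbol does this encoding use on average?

3.09 bits/symbol

L̄ = Σ pᵢ·ℓᵢ = 0.18·3 + 0.13·4 + 0.26·3 + 0.13·1 + 0.08·3 + 0.22·4 = 3.09 bits/symbol.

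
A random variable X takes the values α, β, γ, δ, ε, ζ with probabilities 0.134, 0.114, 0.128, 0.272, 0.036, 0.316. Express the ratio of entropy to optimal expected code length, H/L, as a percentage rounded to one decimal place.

96.8%

Entropy H = −Σ p log₂ p ≈ 2.3341 bits.
Huffman merges: 9/250+57/500→3/20; 16/125+67/500→131/500; 3/20+131/500→103/250; 34/125+79/250→147/250; 103/250+147/250→1. L = 603/250 ≈ 2.4120.
Efficiency = H/L = 2.3341/2.4120 = 96.8%.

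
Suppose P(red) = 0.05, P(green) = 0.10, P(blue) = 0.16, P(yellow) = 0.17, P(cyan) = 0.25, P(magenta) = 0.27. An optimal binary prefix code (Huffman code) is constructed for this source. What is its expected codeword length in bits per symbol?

Repeatedly combine the two least-probable nodes; the expected code length is the sum of the merged weights.
merge 1/20 + 1/10 → 3/20
merge 3/20 + 4/25 → 31/100
merge 17/100 + 1/4 → 21/50
merge 27/100 + 31/100 → 29/50
merge 21/50 + 29/50 → 1
L = 3/20 + 31/100 + 21/50 + 29/50 + 1 = 123/50 = 2.46 bits/symbol.

2.46 bits/symbol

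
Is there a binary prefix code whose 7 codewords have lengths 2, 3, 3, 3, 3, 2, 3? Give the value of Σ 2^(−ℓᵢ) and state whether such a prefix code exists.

With common denominator 2^3 = 8: Σ 2^(−ℓᵢ) = 2/8 + 1/8 + 1/8 + 1/8 + 1/8 + 2/8 + 1/8 = 9/8 = 1.125.
Kraft's inequality requires Σ ≤ 1; here Σ = 1.125 > 1, so no such prefix code exists.

1.125; no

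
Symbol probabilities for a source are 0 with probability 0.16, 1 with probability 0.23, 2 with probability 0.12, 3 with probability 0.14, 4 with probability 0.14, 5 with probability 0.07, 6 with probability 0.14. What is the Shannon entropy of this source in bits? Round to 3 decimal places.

2.738 bits

H = −Σ pᵢ log₂ pᵢ.
−0.16·log₂(0.16) = 0.4230
−0.23·log₂(0.23) = 0.4877
−0.12·log₂(0.12) = 0.3671
−0.14·log₂(0.14) = 0.3971
−0.14·log₂(0.14) = 0.3971
−0.07·log₂(0.07) = 0.2686
−0.14·log₂(0.14) = 0.3971
Sum ≈ 2.7376 → 2.738 bits.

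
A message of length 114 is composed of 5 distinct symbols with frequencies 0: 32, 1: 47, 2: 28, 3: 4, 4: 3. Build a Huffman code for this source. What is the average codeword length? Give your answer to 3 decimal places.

1.956 bits/symbol

Probabilities are the counts divided by 114.
Repeatedly combine the two least-probable nodes; the expected code length is the sum of the merged weights.
merge 1/38 + 2/57 → 7/114
merge 7/114 + 14/57 → 35/114
merge 16/57 + 35/114 → 67/114
merge 47/114 + 67/114 → 1
L = 7/114 + 35/114 + 67/114 + 1 = 223/114 ≈ 1.956 bits/symbol.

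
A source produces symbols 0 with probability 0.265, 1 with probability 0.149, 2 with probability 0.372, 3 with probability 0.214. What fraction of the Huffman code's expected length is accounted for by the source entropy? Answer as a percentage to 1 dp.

96.6%

Entropy H = −Σ p log₂ p ≈ 1.9237 bits.
Huffman merges: 149/1000+107/500→363/1000; 53/200+363/1000→157/250; 93/250+157/250→1. L = 1991/1000 ≈ 1.9910.
Efficiency = H/L = 1.9237/1.9910 = 96.6%.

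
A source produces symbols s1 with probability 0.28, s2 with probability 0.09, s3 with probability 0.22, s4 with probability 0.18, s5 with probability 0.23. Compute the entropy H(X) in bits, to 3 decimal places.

H = −Σ pᵢ log₂ pᵢ.
−0.28·log₂(0.28) = 0.5142
−0.09·log₂(0.09) = 0.3127
−0.22·log₂(0.22) = 0.4806
−0.18·log₂(0.18) = 0.4453
−0.23·log₂(0.23) = 0.4877
Sum ≈ 2.2404 → 2.240 bits.

2.240 bits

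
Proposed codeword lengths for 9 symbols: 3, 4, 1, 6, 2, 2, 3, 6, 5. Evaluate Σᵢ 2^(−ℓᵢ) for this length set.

With common denominator 2^6 = 64: Σ 2^(−ℓᵢ) = 8/64 + 4/64 + 32/64 + 1/64 + 16/64 + 16/64 + 8/64 + 1/64 + 2/64 = 88/64 = 1.375.

1.375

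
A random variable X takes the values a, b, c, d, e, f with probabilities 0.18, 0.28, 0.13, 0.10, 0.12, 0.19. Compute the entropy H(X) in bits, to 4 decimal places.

H = −Σ pᵢ log₂ pᵢ.
−0.18·log₂(0.18) = 0.4453
−0.28·log₂(0.28) = 0.5142
−0.13·log₂(0.13) = 0.3826
−0.10·log₂(0.10) = 0.3322
−0.12·log₂(0.12) = 0.3671
−0.19·log₂(0.19) = 0.4552
Sum ≈ 2.4967 → 2.4967 bits.

2.4967 bits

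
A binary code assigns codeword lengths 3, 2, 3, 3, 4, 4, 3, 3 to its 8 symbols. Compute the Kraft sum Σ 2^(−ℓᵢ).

With common denominator 2^4 = 16: Σ 2^(−ℓᵢ) = 2/16 + 4/16 + 2/16 + 2/16 + 1/16 + 1/16 + 2/16 + 2/16 = 16/16 = 1.

1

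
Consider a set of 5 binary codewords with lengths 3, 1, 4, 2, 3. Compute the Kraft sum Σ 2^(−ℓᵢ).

1.0625

With common denominator 2^4 = 16: Σ 2^(−ℓᵢ) = 2/16 + 8/16 + 1/16 + 4/16 + 2/16 = 17/16 = 1.0625.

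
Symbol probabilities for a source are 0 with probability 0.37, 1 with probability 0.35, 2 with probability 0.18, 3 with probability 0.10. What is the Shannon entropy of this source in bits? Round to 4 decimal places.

1.8383 bits

H = −Σ pᵢ log₂ pᵢ.
−0.37·log₂(0.37) = 0.5307
−0.35·log₂(0.35) = 0.5301
−0.18·log₂(0.18) = 0.4453
−0.10·log₂(0.10) = 0.3322
Sum ≈ 1.8383 → 1.8383 bits.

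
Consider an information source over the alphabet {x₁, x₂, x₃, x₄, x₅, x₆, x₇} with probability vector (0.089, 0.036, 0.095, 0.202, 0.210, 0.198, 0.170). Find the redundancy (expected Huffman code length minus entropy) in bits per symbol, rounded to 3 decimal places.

0.071 bits

Entropy H = −Σ p log₂ p ≈ 2.6420 bits.
Huffman merges: 9/250+89/1000→1/8; 19/200+1/8→11/50; 17/100+99/500→46/125; 101/500+21/100→103/250; 11/50+46/125→147/250; 103/250+147/250→1. L = 2713/1000 ≈ 2.7130.
L − H = 2.7130 − 2.6420 = 0.071 bits.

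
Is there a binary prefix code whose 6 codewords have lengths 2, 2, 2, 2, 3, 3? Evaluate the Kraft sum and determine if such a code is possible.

1.25; no

With common denominator 2^3 = 8: Σ 2^(−ℓᵢ) = 2/8 + 2/8 + 2/8 + 2/8 + 1/8 + 1/8 = 10/8 = 1.25.
Kraft's inequality requires Σ ≤ 1; here Σ = 1.25 > 1, so no such prefix code exists.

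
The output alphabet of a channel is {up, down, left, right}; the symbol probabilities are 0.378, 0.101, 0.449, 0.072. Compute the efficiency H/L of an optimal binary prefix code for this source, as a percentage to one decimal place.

Entropy H = −Σ p log₂ p ≈ 1.6566 bits.
Huffman merges: 9/125+101/1000→173/1000; 173/1000+189/500→551/1000; 449/1000+551/1000→1. L = 431/250 ≈ 1.7240.
Efficiency = H/L = 1.6566/1.7240 = 96.1%.

96.1%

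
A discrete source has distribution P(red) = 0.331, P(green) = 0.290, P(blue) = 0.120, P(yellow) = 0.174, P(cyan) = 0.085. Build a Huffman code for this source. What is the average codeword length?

Repeatedly combine the two least-probable nodes; the expected code length is the sum of the merged weights.
merge 17/200 + 3/25 → 41/200
merge 87/500 + 41/200 → 379/1000
merge 29/100 + 331/1000 → 621/1000
merge 379/1000 + 621/1000 → 1
L = 41/200 + 379/1000 + 621/1000 + 1 = 441/200 = 2.205 bits/symbol.

2.205 bits/symbol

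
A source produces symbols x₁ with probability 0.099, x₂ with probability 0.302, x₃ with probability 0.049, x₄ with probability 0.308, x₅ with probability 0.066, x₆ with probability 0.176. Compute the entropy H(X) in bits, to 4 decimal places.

2.2884 bits

H = −Σ pᵢ log₂ pᵢ.
−0.099·log₂(0.099) = 0.3303
−0.302·log₂(0.302) = 0.5217
−0.049·log₂(0.049) = 0.2132
−0.308·log₂(0.308) = 0.5233
−0.066·log₂(0.066) = 0.2588
−0.176·log₂(0.176) = 0.4411
Sum ≈ 2.2884 → 2.2884 bits.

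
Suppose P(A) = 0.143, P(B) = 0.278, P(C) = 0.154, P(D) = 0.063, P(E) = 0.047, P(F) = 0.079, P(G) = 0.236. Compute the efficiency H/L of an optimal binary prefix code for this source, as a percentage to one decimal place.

Entropy H = −Σ p log₂ p ≈ 2.5698 bits.
Huffman merges: 47/1000+63/1000→11/100; 79/1000+11/100→189/1000; 143/1000+77/500→297/1000; 189/1000+59/250→17/40; 139/500+297/1000→23/40; 17/40+23/40→1. L = 649/250 ≈ 2.5960.
Efficiency = H/L = 2.5698/2.5960 = 99.0%.

99.0%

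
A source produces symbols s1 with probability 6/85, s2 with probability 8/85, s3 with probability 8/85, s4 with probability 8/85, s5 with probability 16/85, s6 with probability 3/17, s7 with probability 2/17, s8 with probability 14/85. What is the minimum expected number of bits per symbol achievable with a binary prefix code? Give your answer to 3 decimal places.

Repeatedly combine the two least-probable nodes; the expected code length is the sum of the merged weights.
merge 6/85 + 8/85 → 14/85
merge 8/85 + 8/85 → 16/85
merge 2/17 + 14/85 → 24/85
merge 14/85 + 3/17 → 29/85
merge 16/85 + 16/85 → 32/85
merge 24/85 + 29/85 → 53/85
merge 32/85 + 53/85 → 1
L = 14/85 + 16/85 + 24/85 + 29/85 + 32/85 + 53/85 + 1 = 253/85 ≈ 2.976 bits/symbol.

2.976 bits/symbol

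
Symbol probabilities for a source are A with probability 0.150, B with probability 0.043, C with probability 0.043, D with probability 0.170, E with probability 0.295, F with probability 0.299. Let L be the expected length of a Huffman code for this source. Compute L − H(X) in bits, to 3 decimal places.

Entropy H = −Σ p log₂ p ≈ 2.2759 bits.
Huffman merges: 43/1000+43/1000→43/500; 43/500+3/20→59/250; 17/100+59/250→203/500; 59/200+299/1000→297/500; 203/500+297/500→1. L = 1161/500 ≈ 2.3220.
L − H = 2.3220 − 2.2759 = 0.046 bits.

0.046 bits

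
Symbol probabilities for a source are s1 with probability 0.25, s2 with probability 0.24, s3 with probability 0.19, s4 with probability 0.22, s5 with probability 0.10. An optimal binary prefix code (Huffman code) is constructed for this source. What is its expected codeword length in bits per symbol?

2.29 bits/symbol

Repeatedly combine the two least-probable nodes; the expected code length is the sum of the merged weights.
merge 1/10 + 19/100 → 29/100
merge 11/50 + 6/25 → 23/50
merge 1/4 + 29/100 → 27/50
merge 23/50 + 27/50 → 1
L = 29/100 + 23/50 + 27/50 + 1 = 229/100 = 2.29 bits/symbol.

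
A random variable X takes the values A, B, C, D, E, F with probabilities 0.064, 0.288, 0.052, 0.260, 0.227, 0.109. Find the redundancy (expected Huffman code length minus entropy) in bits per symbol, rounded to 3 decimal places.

Entropy H = −Σ p log₂ p ≈ 2.3322 bits.
Huffman merges: 13/250+8/125→29/250; 109/1000+29/250→9/40; 9/40+227/1000→113/250; 13/50+36/125→137/250; 113/250+137/250→1. L = 2341/1000 ≈ 2.3410.
L − H = 2.3410 − 2.3322 = 0.009 bits.

0.009 bits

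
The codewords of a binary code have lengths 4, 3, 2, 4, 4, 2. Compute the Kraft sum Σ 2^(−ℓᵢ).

0.8125

With common denominator 2^4 = 16: Σ 2^(−ℓᵢ) = 1/16 + 2/16 + 4/16 + 1/16 + 1/16 + 4/16 = 13/16 = 0.8125.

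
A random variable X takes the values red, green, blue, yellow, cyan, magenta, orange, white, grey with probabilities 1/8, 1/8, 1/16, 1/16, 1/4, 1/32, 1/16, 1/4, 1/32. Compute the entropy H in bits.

2.8125 bits

Each probability is a power of 1/2, so log₂(1/p) is an integer.
H = Σ p·log₂(1/p) = 1/8·3 + 1/8·3 + 1/16·4 + 1/16·4 + 1/4·2 + 1/32·5 + 1/16·4 + 1/4·2 + 1/32·5 = 2.8125 bits.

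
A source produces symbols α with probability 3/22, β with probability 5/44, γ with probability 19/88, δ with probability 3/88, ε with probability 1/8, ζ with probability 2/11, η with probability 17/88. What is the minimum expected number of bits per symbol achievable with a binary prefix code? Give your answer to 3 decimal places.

Repeatedly combine the two least-probable nodes; the expected code length is the sum of the merged weights.
merge 3/88 + 5/44 → 13/88
merge 1/8 + 3/22 → 23/88
merge 13/88 + 2/11 → 29/88
merge 17/88 + 19/88 → 9/22
merge 23/88 + 29/88 → 13/22
merge 9/22 + 13/22 → 1
L = 13/88 + 23/88 + 29/88 + 9/22 + 13/22 + 1 = 241/88 ≈ 2.739 bits/symbol.

2.739 bits/symbol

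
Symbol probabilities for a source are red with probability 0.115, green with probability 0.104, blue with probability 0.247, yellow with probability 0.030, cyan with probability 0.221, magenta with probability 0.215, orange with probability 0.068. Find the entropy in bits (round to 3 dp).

H = −Σ pᵢ log₂ pᵢ.
−0.115·log₂(0.115) = 0.3588
−0.104·log₂(0.104) = 0.3396
−0.247·log₂(0.247) = 0.4983
−0.030·log₂(0.030) = 0.1518
−0.221·log₂(0.221) = 0.4813
−0.215·log₂(0.215) = 0.4768
−0.068·log₂(0.068) = 0.2637
Sum ≈ 2.5703 → 2.570 bits.

2.570 bits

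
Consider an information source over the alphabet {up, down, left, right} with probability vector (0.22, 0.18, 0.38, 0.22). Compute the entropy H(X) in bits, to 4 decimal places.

1.9369 bits

H = −Σ pᵢ log₂ pᵢ.
−0.22·log₂(0.22) = 0.4806
−0.18·log₂(0.18) = 0.4453
−0.38·log₂(0.38) = 0.5305
−0.22·log₂(0.22) = 0.4806
Sum ≈ 1.9369 → 1.9369 bits.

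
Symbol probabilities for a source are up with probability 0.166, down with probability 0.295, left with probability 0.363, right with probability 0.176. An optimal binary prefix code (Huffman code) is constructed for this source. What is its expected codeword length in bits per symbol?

1.979 bits/symbol

Repeatedly combine the two least-probable nodes; the expected code length is the sum of the merged weights.
merge 83/500 + 22/125 → 171/500
merge 59/200 + 171/500 → 637/1000
merge 363/1000 + 637/1000 → 1
L = 171/500 + 637/1000 + 1 = 1979/1000 = 1.979 bits/symbol.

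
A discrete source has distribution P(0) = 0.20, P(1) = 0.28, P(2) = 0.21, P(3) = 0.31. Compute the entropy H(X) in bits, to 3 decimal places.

H = −Σ pᵢ log₂ pᵢ.
−0.20·log₂(0.20) = 0.4644
−0.28·log₂(0.28) = 0.5142
−0.21·log₂(0.21) = 0.4728
−0.31·log₂(0.31) = 0.5238
Sum ≈ 1.9752 → 1.975 bits.

1.975 bits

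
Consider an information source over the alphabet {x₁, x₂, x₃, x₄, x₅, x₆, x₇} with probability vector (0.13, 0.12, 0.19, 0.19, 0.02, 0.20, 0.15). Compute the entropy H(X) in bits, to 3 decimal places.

H = −Σ pᵢ log₂ pᵢ.
−0.13·log₂(0.13) = 0.3826
−0.12·log₂(0.12) = 0.3671
−0.19·log₂(0.19) = 0.4552
−0.19·log₂(0.19) = 0.4552
−0.02·log₂(0.02) = 0.1129
−0.20·log₂(0.20) = 0.4644
−0.15·log₂(0.15) = 0.4105
Sum ≈ 2.6480 → 2.648 bits.

2.648 bits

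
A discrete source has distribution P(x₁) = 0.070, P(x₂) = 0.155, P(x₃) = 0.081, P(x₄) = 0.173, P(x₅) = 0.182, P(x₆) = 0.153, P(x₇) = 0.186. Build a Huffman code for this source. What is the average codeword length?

Repeatedly combine the two least-probable nodes; the expected code length is the sum of the merged weights.
merge 7/100 + 81/1000 → 151/1000
merge 151/1000 + 153/1000 → 38/125
merge 31/200 + 173/1000 → 41/125
merge 91/500 + 93/500 → 46/125
merge 38/125 + 41/125 → 79/125
merge 46/125 + 79/125 → 1
L = 151/1000 + 38/125 + 41/125 + 46/125 + 79/125 + 1 = 2783/1000 = 2.783 bits/symbol.

2.783 bits/symbol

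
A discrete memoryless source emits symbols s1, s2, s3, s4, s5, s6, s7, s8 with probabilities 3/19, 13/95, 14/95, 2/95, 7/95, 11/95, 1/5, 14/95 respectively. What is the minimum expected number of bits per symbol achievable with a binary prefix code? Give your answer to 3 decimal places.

Repeatedly combine the two least-probable nodes; the expected code length is the sum of the merged weights.
merge 2/95 + 7/95 → 9/95
merge 9/95 + 11/95 → 4/19
merge 13/95 + 14/95 → 27/95
merge 14/95 + 3/19 → 29/95
merge 1/5 + 4/19 → 39/95
merge 27/95 + 29/95 → 56/95
merge 39/95 + 56/95 → 1
L = 9/95 + 4/19 + 27/95 + 29/95 + 39/95 + 56/95 + 1 = 55/19 ≈ 2.895 bits/symbol.

2.895 bits/symbol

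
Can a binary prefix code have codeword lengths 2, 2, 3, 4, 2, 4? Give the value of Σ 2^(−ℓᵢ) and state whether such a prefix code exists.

1; yes

With common denominator 2^4 = 16: Σ 2^(−ℓᵢ) = 4/16 + 4/16 + 2/16 + 1/16 + 4/16 + 1/16 = 16/16 = 1.
Kraft's inequality requires Σ ≤ 1; here Σ = 1 ≤ 1, so such a prefix code exists.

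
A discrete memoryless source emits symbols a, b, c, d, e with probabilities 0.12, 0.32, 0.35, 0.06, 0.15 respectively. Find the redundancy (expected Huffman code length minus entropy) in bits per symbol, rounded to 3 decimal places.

0.083 bits

Entropy H = −Σ p log₂ p ≈ 2.0773 bits.
Huffman merges: 3/50+3/25→9/50; 3/20+9/50→33/100; 8/25+33/100→13/20; 7/20+13/20→1. L = 54/25 ≈ 2.1600.
L − H = 2.1600 − 2.0773 = 0.083 bits.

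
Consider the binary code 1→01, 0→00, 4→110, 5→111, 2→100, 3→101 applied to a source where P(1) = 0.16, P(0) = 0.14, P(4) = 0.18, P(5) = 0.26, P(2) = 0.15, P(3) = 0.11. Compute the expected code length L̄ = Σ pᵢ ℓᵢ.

2.7 bits/symbol

L̄ = Σ pᵢ·ℓᵢ = 0.16·2 + 0.14·2 + 0.18·3 + 0.26·3 + 0.15·3 + 0.11·3 = 2.7 bits/symbol.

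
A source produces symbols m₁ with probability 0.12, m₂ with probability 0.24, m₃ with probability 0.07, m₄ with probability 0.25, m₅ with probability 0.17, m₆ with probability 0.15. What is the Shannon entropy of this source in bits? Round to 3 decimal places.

H = −Σ pᵢ log₂ pᵢ.
−0.12·log₂(0.12) = 0.3671
−0.24·log₂(0.24) = 0.4941
−0.07·log₂(0.07) = 0.2686
−0.25·log₂(0.25) = 0.5000
−0.17·log₂(0.17) = 0.4346
−0.15·log₂(0.15) = 0.4105
Sum ≈ 2.4749 → 2.475 bits.

2.475 bits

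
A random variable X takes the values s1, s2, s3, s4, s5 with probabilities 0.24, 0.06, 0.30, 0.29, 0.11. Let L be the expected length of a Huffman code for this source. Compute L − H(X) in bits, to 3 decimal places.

0.043 bits

Entropy H = −Σ p log₂ p ≈ 2.1269 bits.
Huffman merges: 3/50+11/100→17/100; 17/100+6/25→41/100; 29/100+3/10→59/100; 41/100+59/100→1. L = 217/100 ≈ 2.1700.
L − H = 2.1700 − 2.1269 = 0.043 bits.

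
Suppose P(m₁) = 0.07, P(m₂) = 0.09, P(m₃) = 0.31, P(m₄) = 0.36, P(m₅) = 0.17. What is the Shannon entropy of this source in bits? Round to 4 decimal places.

H = −Σ pᵢ log₂ pᵢ.
−0.07·log₂(0.07) = 0.2686
−0.09·log₂(0.09) = 0.3127
−0.31·log₂(0.31) = 0.5238
−0.36·log₂(0.36) = 0.5306
−0.17·log₂(0.17) = 0.4346
Sum ≈ 2.0702 → 2.0702 bits.

2.0702 bits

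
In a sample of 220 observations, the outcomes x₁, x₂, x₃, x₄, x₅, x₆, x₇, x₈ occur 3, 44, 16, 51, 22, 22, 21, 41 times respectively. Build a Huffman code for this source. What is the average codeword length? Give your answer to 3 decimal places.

2.836 bits/symbol

Probabilities are the counts divided by 220.
Repeatedly combine the two least-probable nodes; the expected code length is the sum of the merged weights.
merge 3/220 + 4/55 → 19/220
merge 19/220 + 21/220 → 2/11
merge 1/10 + 1/10 → 1/5
merge 2/11 + 41/220 → 81/220
merge 1/5 + 1/5 → 2/5
merge 51/220 + 81/220 → 3/5
merge 2/5 + 3/5 → 1
L = 19/220 + 2/11 + 1/5 + 81/220 + 2/5 + 3/5 + 1 = 156/55 ≈ 2.836 bits/symbol.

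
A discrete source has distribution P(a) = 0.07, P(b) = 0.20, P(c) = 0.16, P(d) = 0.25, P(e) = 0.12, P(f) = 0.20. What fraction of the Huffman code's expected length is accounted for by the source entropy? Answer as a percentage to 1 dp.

97.9%

Entropy H = −Σ p log₂ p ≈ 2.4874 bits.
Huffman merges: 7/100+3/25→19/100; 4/25+19/100→7/20; 1/5+1/5→2/5; 1/4+7/20→3/5; 2/5+3/5→1. L = 127/50 ≈ 2.5400.
Efficiency = H/L = 2.4874/2.5400 = 97.9%.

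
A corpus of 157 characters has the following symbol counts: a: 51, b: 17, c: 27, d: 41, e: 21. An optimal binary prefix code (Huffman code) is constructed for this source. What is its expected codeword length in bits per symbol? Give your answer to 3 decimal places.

Probabilities are the counts divided by 157.
Repeatedly combine the two least-probable nodes; the expected code length is the sum of the merged weights.
merge 17/157 + 21/157 → 38/157
merge 27/157 + 38/157 → 65/157
merge 41/157 + 51/157 → 92/157
merge 65/157 + 92/157 → 1
L = 38/157 + 65/157 + 92/157 + 1 = 352/157 ≈ 2.242 bits/symbol.

2.242 bits/symbol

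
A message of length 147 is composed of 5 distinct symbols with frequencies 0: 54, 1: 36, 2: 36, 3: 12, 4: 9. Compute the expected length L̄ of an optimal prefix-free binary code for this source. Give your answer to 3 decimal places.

Probabilities are the counts divided by 147.
Repeatedly combine the two least-probable nodes; the expected code length is the sum of the merged weights.
merge 3/49 + 4/49 → 1/7
merge 1/7 + 12/49 → 19/49
merge 12/49 + 18/49 → 30/49
merge 19/49 + 30/49 → 1
L = 1/7 + 19/49 + 30/49 + 1 = 15/7 ≈ 2.143 bits/symbol.

2.143 bits/symbol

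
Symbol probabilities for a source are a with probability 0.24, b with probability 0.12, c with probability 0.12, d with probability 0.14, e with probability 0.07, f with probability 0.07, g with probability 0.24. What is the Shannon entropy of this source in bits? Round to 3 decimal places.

2.657 bits

H = −Σ pᵢ log₂ pᵢ.
−0.24·log₂(0.24) = 0.4941
−0.12·log₂(0.12) = 0.3671
−0.12·log₂(0.12) = 0.3671
−0.14·log₂(0.14) = 0.3971
−0.07·log₂(0.07) = 0.2686
−0.07·log₂(0.07) = 0.2686
−0.24·log₂(0.24) = 0.4941
Sum ≈ 2.6566 → 2.657 bits.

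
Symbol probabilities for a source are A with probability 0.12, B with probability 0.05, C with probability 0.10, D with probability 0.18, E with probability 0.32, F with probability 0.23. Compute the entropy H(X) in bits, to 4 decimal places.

H = −Σ pᵢ log₂ pᵢ.
−0.12·log₂(0.12) = 0.3671
−0.05·log₂(0.05) = 0.2161
−0.10·log₂(0.10) = 0.3322
−0.18·log₂(0.18) = 0.4453
−0.32·log₂(0.32) = 0.5260
−0.23·log₂(0.23) = 0.4877
Sum ≈ 2.3744 → 2.3744 bits.

2.3744 bits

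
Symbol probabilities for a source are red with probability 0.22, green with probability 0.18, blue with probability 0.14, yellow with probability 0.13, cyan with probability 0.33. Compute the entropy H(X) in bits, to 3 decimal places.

H = −Σ pᵢ log₂ pᵢ.
−0.22·log₂(0.22) = 0.4806
−0.18·log₂(0.18) = 0.4453
−0.14·log₂(0.14) = 0.3971
−0.13·log₂(0.13) = 0.3826
−0.33·log₂(0.33) = 0.5278
Sum ≈ 2.2335 → 2.233 bits.

2.233 bits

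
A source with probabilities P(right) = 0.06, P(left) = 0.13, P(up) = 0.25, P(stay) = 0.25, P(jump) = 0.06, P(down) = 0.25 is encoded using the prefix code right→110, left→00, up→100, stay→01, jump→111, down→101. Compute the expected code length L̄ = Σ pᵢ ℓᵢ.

L̄ = Σ pᵢ·ℓᵢ = 0.06·3 + 0.13·2 + 0.25·3 + 0.25·2 + 0.06·3 + 0.25·3 = 2.62 bits/symbol.

2.62 bits/symbol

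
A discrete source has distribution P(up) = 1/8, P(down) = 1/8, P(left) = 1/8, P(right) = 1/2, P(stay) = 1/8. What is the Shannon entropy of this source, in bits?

2 bits

Each probability is a power of 1/2, so log₂(1/p) is an integer.
H = Σ p·log₂(1/p) = 1/8·3 + 1/8·3 + 1/8·3 + 1/2·1 + 1/8·3 = 2 bits.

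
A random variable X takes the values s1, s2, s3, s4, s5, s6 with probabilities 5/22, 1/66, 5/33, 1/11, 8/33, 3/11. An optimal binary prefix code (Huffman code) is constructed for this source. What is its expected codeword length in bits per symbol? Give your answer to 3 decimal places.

2.364 bits/symbol

Repeatedly combine the two least-probable nodes; the expected code length is the sum of the merged weights.
merge 1/66 + 1/11 → 7/66
merge 7/66 + 5/33 → 17/66
merge 5/22 + 8/33 → 31/66
merge 17/66 + 3/11 → 35/66
merge 31/66 + 35/66 → 1
L = 7/66 + 17/66 + 31/66 + 35/66 + 1 = 26/11 ≈ 2.364 bits/symbol.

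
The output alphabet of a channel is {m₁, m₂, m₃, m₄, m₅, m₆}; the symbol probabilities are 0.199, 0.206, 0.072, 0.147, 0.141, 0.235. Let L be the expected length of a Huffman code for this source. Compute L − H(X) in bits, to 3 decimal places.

Entropy H = −Σ p log₂ p ≈ 2.5024 bits.
Huffman merges: 9/125+141/1000→213/1000; 147/1000+199/1000→173/500; 103/500+213/1000→419/1000; 47/200+173/500→581/1000; 419/1000+581/1000→1. L = 2559/1000 ≈ 2.5590.
L − H = 2.5590 − 2.5024 = 0.057 bits.

0.057 bits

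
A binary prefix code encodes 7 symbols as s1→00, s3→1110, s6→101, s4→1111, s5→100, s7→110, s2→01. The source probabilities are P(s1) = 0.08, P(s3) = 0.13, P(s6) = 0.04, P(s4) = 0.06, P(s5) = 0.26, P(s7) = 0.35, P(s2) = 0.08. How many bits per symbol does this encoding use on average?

L̄ = Σ pᵢ·ℓᵢ = 0.08·2 + 0.13·4 + 0.04·3 + 0.06·4 + 0.26·3 + 0.35·3 + 0.08·2 = 3.03 bits/symbol.

3.03 bits/symbol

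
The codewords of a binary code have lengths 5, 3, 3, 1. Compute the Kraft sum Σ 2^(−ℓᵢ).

With common denominator 2^5 = 32: Σ 2^(−ℓᵢ) = 1/32 + 4/32 + 4/32 + 16/32 = 25/32 = 0.78125.

0.78125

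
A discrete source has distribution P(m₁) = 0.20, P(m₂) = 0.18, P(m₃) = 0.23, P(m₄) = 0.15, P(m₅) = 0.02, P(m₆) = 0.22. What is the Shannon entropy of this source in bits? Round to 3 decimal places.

H = −Σ pᵢ log₂ pᵢ.
−0.20·log₂(0.20) = 0.4644
−0.18·log₂(0.18) = 0.4453
−0.23·log₂(0.23) = 0.4877
−0.15·log₂(0.15) = 0.4105
−0.02·log₂(0.02) = 0.1129
−0.22·log₂(0.22) = 0.4806
Sum ≈ 2.4014 → 2.401 bits.

2.401 bits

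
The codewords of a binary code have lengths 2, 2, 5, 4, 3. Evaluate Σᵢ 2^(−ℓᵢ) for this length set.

With common denominator 2^5 = 32: Σ 2^(−ℓᵢ) = 8/32 + 8/32 + 1/32 + 2/32 + 4/32 = 23/32 = 0.71875.

0.71875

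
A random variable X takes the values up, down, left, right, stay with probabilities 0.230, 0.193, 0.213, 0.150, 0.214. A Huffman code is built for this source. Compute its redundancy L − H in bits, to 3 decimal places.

Entropy H = −Σ p log₂ p ≈ 2.3075 bits.
Huffman merges: 3/20+193/1000→343/1000; 213/1000+107/500→427/1000; 23/100+343/1000→573/1000; 427/1000+573/1000→1. L = 2343/1000 ≈ 2.3430.
L − H = 2.3430 − 2.3075 = 0.036 bits.

0.036 bits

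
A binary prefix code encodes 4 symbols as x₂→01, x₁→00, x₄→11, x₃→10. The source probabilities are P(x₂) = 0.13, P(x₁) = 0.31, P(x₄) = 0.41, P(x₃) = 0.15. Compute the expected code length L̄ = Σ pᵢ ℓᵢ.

2 bits/symbol

L̄ = Σ pᵢ·ℓᵢ = 0.13·2 + 0.31·2 + 0.41·2 + 0.15·2 = 2 bits/symbol.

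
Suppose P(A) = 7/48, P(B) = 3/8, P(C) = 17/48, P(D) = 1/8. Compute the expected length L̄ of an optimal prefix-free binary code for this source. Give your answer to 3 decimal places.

1.896 bits/symbol

Repeatedly combine the two least-probable nodes; the expected code length is the sum of the merged weights.
merge 1/8 + 7/48 → 13/48
merge 13/48 + 17/48 → 5/8
merge 3/8 + 5/8 → 1
L = 13/48 + 5/8 + 1 = 91/48 ≈ 1.896 bits/symbol.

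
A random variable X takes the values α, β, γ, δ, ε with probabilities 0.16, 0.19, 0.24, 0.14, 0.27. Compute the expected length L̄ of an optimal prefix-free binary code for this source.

Repeatedly combine the two least-probable nodes; the expected code length is the sum of the merged weights.
merge 7/50 + 4/25 → 3/10
merge 19/100 + 6/25 → 43/100
merge 27/100 + 3/10 → 57/100
merge 43/100 + 57/100 → 1
L = 3/10 + 43/100 + 57/100 + 1 = 23/10 = 2.3 bits/symbol.

2.3 bits/symbol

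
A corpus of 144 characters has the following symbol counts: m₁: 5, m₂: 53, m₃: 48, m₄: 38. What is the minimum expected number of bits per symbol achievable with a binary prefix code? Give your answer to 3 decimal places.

1.931 bits/symbol

Probabilities are the counts divided by 144.
Repeatedly combine the two least-probable nodes; the expected code length is the sum of the merged weights.
merge 5/144 + 19/72 → 43/144
merge 43/144 + 1/3 → 91/144
merge 53/144 + 91/144 → 1
L = 43/144 + 91/144 + 1 = 139/72 ≈ 1.931 bits/symbol.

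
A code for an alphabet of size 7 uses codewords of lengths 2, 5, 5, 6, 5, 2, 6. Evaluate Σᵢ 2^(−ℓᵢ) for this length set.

With common denominator 2^6 = 64: Σ 2^(−ℓᵢ) = 16/64 + 2/64 + 2/64 + 1/64 + 2/64 + 16/64 + 1/64 = 40/64 = 0.625.

0.625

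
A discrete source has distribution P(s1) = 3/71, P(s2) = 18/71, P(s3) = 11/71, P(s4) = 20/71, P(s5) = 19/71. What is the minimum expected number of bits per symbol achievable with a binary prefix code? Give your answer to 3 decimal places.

Repeatedly combine the two least-probable nodes; the expected code length is the sum of the merged weights.
merge 3/71 + 11/71 → 14/71
merge 14/71 + 18/71 → 32/71
merge 19/71 + 20/71 → 39/71
merge 32/71 + 39/71 → 1
L = 14/71 + 32/71 + 39/71 + 1 = 156/71 ≈ 2.197 bits/symbol.

2.197 bits/symbol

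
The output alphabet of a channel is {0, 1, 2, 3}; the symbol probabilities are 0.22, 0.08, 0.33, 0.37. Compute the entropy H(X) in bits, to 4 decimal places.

1.8306 bits

H = −Σ pᵢ log₂ pᵢ.
−0.22·log₂(0.22) = 0.4806
−0.08·log₂(0.08) = 0.2915
−0.33·log₂(0.33) = 0.5278
−0.37·log₂(0.37) = 0.5307
Sum ≈ 1.8306 → 1.8306 bits.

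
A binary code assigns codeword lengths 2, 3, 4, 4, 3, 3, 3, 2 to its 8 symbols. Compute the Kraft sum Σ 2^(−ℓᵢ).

1.125

With common denominator 2^4 = 16: Σ 2^(−ℓᵢ) = 4/16 + 2/16 + 1/16 + 1/16 + 2/16 + 2/16 + 2/16 + 4/16 = 18/16 = 1.125.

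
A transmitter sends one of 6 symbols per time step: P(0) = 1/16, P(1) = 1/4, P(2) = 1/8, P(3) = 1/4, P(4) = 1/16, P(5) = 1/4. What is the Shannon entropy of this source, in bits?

2.375 bits

Each probability is a power of 1/2, so log₂(1/p) is an integer.
H = Σ p·log₂(1/p) = 1/16·4 + 1/4·2 + 1/8·3 + 1/4·2 + 1/16·4 + 1/4·2 = 2.375 bits.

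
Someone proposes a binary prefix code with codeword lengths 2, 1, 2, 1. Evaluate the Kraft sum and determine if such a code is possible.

1.5; no

With common denominator 2^2 = 4: Σ 2^(−ℓᵢ) = 1/4 + 2/4 + 1/4 + 2/4 = 6/4 = 1.5.
Kraft's inequality requires Σ ≤ 1; here Σ = 1.5 > 1, so no such prefix code exists.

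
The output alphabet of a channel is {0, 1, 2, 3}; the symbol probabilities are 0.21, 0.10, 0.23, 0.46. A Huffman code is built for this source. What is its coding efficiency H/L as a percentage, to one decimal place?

97.7%

Entropy H = −Σ p log₂ p ≈ 1.8080 bits.
Huffman merges: 1/10+21/100→31/100; 23/100+31/100→27/50; 23/50+27/50→1. L = 37/20 ≈ 1.8500.
Efficiency = H/L = 1.8080/1.8500 = 97.7%.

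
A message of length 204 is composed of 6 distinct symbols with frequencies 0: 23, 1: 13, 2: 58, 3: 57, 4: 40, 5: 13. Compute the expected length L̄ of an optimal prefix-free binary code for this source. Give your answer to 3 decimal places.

2.368 bits/symbol

Probabilities are the counts divided by 204.
Repeatedly combine the two least-probable nodes; the expected code length is the sum of the merged weights.
merge 13/204 + 13/204 → 13/102
merge 23/204 + 13/102 → 49/204
merge 10/51 + 49/204 → 89/204
merge 19/68 + 29/102 → 115/204
merge 89/204 + 115/204 → 1
L = 13/102 + 49/204 + 89/204 + 115/204 + 1 = 161/68 ≈ 2.368 bits/symbol.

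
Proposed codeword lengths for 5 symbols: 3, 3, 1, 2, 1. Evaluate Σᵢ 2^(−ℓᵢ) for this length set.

1.5

With common denominator 2^3 = 8: Σ 2^(−ℓᵢ) = 1/8 + 1/8 + 4/8 + 2/8 + 4/8 = 12/8 = 1.5.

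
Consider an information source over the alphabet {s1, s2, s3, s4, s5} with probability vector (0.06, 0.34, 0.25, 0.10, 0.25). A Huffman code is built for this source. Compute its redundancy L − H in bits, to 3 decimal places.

0.055 bits

Entropy H = −Σ p log₂ p ≈ 2.1049 bits.
Huffman merges: 3/50+1/10→4/25; 4/25+1/4→41/100; 1/4+17/50→59/100; 41/100+59/100→1. L = 54/25 ≈ 2.1600.
L − H = 2.1600 − 2.1049 = 0.055 bits.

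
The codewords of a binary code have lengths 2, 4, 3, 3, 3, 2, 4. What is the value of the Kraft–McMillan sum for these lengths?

With common denominator 2^4 = 16: Σ 2^(−ℓᵢ) = 4/16 + 1/16 + 2/16 + 2/16 + 2/16 + 4/16 + 1/16 = 16/16 = 1.

1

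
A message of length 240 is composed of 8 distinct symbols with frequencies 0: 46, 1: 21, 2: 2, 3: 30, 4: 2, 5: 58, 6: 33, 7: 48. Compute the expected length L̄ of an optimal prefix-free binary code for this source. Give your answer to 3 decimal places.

2.679 bits/symbol

Probabilities are the counts divided by 240.
Repeatedly combine the two least-probable nodes; the expected code length is the sum of the merged weights.
merge 1/120 + 1/120 → 1/60
merge 1/60 + 7/80 → 5/48
merge 5/48 + 1/8 → 11/48
merge 11/80 + 23/120 → 79/240
merge 1/5 + 11/48 → 103/240
merge 29/120 + 79/240 → 137/240
merge 103/240 + 137/240 → 1
L = 1/60 + 5/48 + 11/48 + 79/240 + 103/240 + 137/240 + 1 = 643/240 ≈ 2.679 bits/symbol.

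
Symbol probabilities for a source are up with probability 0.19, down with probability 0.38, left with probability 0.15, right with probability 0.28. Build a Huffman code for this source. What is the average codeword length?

1.96 bits/symbol

Repeatedly combine the two least-probable nodes; the expected code length is the sum of the merged weights.
merge 3/20 + 19/100 → 17/50
merge 7/25 + 17/50 → 31/50
merge 19/50 + 31/50 → 1
L = 17/50 + 31/50 + 1 = 49/25 = 1.96 bits/symbol.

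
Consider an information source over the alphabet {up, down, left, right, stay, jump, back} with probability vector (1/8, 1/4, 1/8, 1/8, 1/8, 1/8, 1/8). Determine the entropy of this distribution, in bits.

2.75 bits

Each probability is a power of 1/2, so log₂(1/p) is an integer.
H = Σ p·log₂(1/p) = 1/8·3 + 1/4·2 + 1/8·3 + 1/8·3 + 1/8·3 + 1/8·3 + 1/8·3 = 2.75 bits.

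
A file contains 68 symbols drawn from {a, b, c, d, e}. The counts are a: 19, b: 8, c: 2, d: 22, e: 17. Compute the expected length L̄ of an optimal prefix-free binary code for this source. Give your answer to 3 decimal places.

2.147 bits/symbol

Probabilities are the counts divided by 68.
Repeatedly combine the two least-probable nodes; the expected code length is the sum of the merged weights.
merge 1/34 + 2/17 → 5/34
merge 5/34 + 1/4 → 27/68
merge 19/68 + 11/34 → 41/68
merge 27/68 + 41/68 → 1
L = 5/34 + 27/68 + 41/68 + 1 = 73/34 ≈ 2.147 bits/symbol.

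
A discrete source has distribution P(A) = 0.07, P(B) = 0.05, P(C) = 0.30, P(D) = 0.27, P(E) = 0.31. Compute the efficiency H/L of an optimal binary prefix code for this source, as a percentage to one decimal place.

96.2%

Entropy H = −Σ p log₂ p ≈ 2.0396 bits.
Huffman merges: 1/20+7/100→3/25; 3/25+27/100→39/100; 3/10+31/100→61/100; 39/100+61/100→1. L = 53/25 ≈ 2.1200.
Efficiency = H/L = 2.0396/2.1200 = 96.2%.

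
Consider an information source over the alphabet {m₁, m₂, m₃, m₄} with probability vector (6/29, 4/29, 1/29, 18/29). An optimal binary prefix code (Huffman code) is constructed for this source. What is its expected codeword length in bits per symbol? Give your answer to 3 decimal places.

1.552 bits/symbol

Repeatedly combine the two least-probable nodes; the expected code length is the sum of the merged weights.
merge 1/29 + 4/29 → 5/29
merge 5/29 + 6/29 → 11/29
merge 11/29 + 18/29 → 1
L = 5/29 + 11/29 + 1 = 45/29 ≈ 1.552 bits/symbol.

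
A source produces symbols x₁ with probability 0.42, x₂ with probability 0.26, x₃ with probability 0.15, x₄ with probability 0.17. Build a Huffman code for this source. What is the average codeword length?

Repeatedly combine the two least-probable nodes; the expected code length is the sum of the merged weights.
merge 3/20 + 17/100 → 8/25
merge 13/50 + 8/25 → 29/50
merge 21/50 + 29/50 → 1
L = 8/25 + 29/50 + 1 = 19/10 = 1.9 bits/symbol.

1.9 bits/symbol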